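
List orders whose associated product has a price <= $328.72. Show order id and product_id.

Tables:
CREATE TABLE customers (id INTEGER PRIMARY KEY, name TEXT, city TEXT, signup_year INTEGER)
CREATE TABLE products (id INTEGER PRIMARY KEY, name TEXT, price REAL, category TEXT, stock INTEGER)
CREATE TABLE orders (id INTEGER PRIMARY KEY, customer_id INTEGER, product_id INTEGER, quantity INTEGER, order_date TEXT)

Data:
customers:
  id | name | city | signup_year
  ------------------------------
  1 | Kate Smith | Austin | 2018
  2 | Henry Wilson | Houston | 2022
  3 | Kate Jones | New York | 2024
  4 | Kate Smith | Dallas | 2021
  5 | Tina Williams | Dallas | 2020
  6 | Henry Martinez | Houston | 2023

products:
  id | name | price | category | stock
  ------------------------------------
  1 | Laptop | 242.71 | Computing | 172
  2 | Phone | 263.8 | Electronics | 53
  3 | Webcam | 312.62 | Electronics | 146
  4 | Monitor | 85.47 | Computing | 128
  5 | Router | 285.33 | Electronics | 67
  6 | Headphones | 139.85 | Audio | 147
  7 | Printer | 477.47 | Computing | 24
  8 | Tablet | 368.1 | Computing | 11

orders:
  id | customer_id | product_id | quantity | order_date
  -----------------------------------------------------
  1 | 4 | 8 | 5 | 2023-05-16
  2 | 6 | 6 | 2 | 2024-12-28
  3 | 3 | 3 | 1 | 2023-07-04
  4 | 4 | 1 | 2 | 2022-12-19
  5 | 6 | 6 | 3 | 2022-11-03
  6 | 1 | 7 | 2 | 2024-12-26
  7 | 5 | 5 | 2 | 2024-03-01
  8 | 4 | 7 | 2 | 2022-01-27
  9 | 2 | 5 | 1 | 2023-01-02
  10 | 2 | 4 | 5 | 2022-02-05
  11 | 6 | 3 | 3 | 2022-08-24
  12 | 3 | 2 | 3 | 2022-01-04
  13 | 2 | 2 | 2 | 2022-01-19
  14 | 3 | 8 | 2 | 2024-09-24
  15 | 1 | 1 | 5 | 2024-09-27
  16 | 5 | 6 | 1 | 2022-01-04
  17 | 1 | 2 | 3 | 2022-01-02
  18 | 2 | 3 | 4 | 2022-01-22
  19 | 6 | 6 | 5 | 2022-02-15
SELECT id, product_id FROM orders WHERE product_id IN (SELECT id FROM products WHERE price <= 328.72)

Execution result:
id | product_id
2 | 6
3 | 3
4 | 1
5 | 6
7 | 5
9 | 5
10 | 4
11 | 3
12 | 2
13 | 2
15 | 1
16 | 6
17 | 2
18 | 3
19 | 6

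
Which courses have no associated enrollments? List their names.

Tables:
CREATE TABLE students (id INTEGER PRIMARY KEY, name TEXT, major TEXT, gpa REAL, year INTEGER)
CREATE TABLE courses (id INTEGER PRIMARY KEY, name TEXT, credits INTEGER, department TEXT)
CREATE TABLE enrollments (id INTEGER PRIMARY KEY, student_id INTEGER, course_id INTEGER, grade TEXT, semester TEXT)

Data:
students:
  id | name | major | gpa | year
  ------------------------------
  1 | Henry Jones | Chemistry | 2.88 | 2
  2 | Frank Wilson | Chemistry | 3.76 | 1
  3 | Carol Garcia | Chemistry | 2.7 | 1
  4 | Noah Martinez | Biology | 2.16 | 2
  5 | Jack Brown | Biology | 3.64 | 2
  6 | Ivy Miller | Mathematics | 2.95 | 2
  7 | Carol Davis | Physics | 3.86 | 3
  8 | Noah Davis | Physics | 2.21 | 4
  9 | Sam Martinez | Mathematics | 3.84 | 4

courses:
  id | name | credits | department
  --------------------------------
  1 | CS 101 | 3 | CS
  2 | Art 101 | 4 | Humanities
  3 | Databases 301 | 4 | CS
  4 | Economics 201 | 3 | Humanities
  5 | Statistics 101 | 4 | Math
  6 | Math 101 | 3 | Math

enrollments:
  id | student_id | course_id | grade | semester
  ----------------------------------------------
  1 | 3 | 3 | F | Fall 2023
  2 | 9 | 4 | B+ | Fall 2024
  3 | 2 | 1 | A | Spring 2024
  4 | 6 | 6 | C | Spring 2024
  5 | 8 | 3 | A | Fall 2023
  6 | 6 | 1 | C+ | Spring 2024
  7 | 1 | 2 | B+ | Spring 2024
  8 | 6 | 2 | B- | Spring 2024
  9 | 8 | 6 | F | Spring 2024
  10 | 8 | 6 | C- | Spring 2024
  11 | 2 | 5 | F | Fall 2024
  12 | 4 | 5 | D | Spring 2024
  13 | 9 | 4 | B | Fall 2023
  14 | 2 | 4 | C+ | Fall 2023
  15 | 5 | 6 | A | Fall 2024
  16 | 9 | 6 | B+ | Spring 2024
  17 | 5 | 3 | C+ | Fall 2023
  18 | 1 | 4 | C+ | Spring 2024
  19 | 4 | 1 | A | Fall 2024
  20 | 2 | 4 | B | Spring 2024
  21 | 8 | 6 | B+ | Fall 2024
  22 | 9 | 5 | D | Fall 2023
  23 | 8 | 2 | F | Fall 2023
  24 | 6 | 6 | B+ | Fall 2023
SELECT p.name FROM courses p LEFT JOIN enrollments c ON c.course_id = p.id WHERE c.id IS NULL

Execution result:
(no rows)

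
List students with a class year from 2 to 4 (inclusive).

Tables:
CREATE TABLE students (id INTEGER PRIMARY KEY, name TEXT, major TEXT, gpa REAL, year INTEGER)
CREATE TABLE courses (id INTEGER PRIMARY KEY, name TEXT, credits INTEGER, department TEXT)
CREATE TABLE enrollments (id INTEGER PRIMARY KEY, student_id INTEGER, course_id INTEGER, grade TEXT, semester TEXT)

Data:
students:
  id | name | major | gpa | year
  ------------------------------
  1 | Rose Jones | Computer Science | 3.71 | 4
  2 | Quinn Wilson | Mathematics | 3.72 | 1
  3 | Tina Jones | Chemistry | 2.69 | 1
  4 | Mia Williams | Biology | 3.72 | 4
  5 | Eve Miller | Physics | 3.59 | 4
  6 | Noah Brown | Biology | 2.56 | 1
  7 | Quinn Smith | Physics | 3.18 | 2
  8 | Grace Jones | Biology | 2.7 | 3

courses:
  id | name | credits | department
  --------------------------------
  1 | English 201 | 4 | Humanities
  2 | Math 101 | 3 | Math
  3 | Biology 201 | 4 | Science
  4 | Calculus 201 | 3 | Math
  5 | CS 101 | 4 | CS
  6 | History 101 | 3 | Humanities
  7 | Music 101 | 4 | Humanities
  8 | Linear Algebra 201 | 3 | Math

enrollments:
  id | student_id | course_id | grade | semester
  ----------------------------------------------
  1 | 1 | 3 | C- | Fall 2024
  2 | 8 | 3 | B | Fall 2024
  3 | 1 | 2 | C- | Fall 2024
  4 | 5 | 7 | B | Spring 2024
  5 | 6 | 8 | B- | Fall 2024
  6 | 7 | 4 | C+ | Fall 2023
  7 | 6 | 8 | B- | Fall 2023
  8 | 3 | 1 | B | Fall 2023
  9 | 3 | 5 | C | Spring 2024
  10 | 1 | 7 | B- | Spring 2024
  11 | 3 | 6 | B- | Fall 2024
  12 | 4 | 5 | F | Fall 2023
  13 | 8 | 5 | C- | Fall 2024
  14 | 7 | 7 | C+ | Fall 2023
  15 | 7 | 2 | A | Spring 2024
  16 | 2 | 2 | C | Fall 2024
SELECT name, year FROM students WHERE year BETWEEN 2 AND 4

Execution result:
name | year
Rose Jones | 4
Mia Williams | 4
Eve Miller | 4
Quinn Smith | 2
Grace Jones | 3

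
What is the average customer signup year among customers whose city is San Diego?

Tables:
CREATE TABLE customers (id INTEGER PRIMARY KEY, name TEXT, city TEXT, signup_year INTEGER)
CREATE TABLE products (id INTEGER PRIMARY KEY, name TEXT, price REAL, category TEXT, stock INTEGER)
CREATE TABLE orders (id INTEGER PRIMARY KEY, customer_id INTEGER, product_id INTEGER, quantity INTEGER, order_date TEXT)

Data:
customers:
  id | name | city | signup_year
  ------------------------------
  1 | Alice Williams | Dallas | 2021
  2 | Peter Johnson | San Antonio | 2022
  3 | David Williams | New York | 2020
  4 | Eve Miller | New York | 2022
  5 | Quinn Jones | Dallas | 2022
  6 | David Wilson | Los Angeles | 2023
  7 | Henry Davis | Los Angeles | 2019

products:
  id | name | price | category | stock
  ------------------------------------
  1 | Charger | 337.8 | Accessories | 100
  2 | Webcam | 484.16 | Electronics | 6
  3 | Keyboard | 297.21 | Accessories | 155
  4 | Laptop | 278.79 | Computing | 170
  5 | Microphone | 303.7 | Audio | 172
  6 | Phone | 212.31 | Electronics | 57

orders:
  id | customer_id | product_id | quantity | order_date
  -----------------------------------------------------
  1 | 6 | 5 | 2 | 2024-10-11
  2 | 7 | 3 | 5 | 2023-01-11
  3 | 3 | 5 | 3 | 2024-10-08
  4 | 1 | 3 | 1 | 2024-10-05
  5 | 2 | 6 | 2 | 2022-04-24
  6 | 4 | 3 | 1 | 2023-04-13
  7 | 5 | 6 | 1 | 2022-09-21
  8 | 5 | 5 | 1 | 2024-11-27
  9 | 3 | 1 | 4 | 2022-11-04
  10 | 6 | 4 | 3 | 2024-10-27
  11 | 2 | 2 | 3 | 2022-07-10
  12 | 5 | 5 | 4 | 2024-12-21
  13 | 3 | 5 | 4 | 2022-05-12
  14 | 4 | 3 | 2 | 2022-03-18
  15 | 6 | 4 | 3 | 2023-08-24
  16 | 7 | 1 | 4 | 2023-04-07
SELECT AVG(signup_year) FROM customers WHERE city = 'San Diego'

Execution result:
NULL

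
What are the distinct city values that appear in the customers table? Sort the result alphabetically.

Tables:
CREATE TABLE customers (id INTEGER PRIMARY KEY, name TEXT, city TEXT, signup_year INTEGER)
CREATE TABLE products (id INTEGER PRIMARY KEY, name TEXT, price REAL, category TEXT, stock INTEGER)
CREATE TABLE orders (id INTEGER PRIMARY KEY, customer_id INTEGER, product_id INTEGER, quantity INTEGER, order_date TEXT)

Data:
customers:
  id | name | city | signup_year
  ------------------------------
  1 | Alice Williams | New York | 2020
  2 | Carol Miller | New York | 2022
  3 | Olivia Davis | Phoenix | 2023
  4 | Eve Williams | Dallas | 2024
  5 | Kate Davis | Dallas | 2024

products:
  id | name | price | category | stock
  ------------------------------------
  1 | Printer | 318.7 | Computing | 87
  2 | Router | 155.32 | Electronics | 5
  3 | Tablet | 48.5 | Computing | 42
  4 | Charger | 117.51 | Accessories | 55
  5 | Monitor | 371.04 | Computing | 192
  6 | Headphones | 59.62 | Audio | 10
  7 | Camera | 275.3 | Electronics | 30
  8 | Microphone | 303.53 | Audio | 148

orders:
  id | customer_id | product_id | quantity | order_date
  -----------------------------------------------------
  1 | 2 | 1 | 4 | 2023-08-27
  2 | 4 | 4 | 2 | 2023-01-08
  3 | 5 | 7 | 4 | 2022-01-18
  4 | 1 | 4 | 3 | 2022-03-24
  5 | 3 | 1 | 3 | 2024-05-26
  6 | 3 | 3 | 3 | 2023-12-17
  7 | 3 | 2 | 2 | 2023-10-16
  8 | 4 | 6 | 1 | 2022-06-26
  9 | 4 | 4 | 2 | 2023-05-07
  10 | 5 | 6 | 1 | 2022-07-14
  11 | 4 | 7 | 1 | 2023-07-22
SELECT DISTINCT city FROM customers ORDER BY city

Execution result:
city
Dallas
New York
Phoenix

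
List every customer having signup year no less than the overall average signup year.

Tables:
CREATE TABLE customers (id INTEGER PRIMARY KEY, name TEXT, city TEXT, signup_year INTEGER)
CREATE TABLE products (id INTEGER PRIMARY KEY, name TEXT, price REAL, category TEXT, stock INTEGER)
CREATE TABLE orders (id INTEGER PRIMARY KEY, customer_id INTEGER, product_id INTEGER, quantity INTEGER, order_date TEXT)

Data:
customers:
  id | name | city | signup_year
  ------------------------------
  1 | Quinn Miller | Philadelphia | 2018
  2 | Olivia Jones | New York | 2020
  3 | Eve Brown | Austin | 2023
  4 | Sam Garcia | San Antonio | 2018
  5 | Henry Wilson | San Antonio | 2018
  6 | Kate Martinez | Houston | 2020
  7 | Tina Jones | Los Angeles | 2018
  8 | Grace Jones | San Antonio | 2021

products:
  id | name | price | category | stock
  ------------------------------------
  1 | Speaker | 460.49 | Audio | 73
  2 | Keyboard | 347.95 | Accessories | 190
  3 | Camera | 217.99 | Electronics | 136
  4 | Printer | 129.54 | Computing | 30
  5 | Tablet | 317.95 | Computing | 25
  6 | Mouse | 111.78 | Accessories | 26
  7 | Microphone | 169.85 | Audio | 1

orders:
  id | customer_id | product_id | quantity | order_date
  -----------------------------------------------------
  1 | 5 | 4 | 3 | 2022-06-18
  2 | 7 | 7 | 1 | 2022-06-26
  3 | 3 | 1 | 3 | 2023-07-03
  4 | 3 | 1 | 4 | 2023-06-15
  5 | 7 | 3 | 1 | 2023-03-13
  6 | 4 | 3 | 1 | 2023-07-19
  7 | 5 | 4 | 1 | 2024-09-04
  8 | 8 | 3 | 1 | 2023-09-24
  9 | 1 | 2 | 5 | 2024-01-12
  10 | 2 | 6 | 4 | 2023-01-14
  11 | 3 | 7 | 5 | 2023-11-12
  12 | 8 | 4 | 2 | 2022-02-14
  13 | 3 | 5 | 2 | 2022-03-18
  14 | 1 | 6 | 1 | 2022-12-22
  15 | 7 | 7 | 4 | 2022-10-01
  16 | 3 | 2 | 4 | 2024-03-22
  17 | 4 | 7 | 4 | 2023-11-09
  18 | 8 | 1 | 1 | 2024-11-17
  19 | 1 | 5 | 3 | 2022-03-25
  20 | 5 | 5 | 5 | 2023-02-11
SELECT name, signup_year FROM customers WHERE signup_year >= (SELECT AVG(signup_year) FROM customers)

Execution result:
name | signup_year
Olivia Jones | 2020
Eve Brown | 2023
Kate Martinez | 2020
Grace Jones | 2021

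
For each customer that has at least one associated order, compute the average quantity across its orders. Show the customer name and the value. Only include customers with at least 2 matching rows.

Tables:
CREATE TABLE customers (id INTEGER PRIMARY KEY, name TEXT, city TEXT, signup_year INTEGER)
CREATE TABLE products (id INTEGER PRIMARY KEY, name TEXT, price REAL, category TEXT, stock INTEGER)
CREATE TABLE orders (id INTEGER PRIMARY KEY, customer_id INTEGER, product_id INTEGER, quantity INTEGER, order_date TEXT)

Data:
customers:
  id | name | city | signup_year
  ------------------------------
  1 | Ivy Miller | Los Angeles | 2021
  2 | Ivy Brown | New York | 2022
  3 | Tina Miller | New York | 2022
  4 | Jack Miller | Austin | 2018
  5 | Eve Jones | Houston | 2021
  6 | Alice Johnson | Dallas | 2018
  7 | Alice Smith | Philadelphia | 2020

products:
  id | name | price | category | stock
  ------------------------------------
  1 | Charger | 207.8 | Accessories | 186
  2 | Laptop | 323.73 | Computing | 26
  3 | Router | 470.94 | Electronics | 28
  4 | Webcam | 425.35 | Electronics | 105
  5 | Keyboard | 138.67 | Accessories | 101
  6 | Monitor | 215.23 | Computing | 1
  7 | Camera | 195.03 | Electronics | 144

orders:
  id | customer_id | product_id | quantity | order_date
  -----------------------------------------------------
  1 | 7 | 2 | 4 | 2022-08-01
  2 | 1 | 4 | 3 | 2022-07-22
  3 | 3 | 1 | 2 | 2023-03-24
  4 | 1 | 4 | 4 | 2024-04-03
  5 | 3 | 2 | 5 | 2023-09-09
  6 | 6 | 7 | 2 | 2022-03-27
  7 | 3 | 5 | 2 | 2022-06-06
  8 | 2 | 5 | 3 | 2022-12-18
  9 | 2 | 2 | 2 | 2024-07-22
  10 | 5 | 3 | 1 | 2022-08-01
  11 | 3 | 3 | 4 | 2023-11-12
SELECT p.name, AVG(c.quantity) AS avg_quantity FROM orders c JOIN customers p ON c.customer_id = p.id GROUP BY p.id, p.name HAVING COUNT(*) >= 2

Execution result:
name | avg_quantity
Ivy Miller | 3.50
Ivy Brown | 2.50
Tina Miller | 3.25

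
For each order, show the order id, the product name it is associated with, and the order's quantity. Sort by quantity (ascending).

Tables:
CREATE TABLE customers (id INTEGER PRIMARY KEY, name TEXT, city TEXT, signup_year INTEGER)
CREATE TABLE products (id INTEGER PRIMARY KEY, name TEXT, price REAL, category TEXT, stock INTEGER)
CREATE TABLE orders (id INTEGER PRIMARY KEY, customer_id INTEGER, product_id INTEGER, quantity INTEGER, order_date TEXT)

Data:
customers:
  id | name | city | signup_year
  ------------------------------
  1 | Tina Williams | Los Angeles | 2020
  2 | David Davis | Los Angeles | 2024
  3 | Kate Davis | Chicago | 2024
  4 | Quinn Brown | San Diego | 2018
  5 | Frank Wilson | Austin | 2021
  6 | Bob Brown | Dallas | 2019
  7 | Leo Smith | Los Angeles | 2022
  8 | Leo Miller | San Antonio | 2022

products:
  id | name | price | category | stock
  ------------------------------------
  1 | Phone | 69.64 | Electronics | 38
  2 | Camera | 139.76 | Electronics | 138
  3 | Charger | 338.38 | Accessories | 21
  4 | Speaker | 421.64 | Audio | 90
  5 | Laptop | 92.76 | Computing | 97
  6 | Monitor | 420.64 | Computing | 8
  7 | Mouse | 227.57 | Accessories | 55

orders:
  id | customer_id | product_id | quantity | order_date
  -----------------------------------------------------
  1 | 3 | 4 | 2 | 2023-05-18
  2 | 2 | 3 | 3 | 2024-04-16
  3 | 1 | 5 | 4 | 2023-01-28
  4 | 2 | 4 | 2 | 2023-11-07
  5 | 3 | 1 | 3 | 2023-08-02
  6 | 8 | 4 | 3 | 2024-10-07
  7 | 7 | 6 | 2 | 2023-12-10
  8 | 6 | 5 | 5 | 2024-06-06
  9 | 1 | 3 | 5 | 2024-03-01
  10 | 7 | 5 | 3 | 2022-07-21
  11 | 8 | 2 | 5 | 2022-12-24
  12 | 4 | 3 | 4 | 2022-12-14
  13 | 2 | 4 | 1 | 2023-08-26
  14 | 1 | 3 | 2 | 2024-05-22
SELECT c.id, p.name AS product, c.quantity FROM orders c JOIN products p ON c.product_id = p.id ORDER BY c.quantity ASC

Execution result:
id | product | quantity
13 | Speaker | 1
1 | Speaker | 2
4 | Speaker | 2
7 | Monitor | 2
14 | Charger | 2
2 | Charger | 3
5 | Phone | 3
6 | Speaker | 3
10 | Laptop | 3
3 | Laptop | 4
12 | Charger | 4
8 | Laptop | 5
9 | Charger | 5
11 | Camera | 5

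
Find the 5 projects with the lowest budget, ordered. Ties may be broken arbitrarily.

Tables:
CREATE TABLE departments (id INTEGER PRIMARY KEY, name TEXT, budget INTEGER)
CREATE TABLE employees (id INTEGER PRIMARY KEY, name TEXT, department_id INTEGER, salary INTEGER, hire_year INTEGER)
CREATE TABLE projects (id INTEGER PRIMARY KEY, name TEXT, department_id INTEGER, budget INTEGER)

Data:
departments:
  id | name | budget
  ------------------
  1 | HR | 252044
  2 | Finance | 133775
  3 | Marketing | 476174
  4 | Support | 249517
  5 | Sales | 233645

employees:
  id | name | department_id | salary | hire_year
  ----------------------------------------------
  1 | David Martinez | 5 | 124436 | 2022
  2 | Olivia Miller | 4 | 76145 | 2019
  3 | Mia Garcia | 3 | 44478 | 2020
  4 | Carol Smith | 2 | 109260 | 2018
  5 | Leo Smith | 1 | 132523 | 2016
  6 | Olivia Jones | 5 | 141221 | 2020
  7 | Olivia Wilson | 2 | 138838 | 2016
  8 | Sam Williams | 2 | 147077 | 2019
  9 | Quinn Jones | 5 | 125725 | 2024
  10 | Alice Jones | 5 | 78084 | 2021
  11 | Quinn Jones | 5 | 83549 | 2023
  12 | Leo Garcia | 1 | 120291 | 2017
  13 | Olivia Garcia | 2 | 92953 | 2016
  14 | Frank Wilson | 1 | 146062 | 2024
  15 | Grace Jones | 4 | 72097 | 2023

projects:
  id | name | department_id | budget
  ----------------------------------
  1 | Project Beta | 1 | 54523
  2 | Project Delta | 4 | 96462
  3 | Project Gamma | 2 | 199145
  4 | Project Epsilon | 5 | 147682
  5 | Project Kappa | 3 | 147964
SELECT name, budget FROM projects ORDER BY budget ASC LIMIT 5

Execution result:
name | budget
Project Beta | 54523
Project Delta | 96462
Project Epsilon | 147682
Project Kappa | 147964
Project Gamma | 199145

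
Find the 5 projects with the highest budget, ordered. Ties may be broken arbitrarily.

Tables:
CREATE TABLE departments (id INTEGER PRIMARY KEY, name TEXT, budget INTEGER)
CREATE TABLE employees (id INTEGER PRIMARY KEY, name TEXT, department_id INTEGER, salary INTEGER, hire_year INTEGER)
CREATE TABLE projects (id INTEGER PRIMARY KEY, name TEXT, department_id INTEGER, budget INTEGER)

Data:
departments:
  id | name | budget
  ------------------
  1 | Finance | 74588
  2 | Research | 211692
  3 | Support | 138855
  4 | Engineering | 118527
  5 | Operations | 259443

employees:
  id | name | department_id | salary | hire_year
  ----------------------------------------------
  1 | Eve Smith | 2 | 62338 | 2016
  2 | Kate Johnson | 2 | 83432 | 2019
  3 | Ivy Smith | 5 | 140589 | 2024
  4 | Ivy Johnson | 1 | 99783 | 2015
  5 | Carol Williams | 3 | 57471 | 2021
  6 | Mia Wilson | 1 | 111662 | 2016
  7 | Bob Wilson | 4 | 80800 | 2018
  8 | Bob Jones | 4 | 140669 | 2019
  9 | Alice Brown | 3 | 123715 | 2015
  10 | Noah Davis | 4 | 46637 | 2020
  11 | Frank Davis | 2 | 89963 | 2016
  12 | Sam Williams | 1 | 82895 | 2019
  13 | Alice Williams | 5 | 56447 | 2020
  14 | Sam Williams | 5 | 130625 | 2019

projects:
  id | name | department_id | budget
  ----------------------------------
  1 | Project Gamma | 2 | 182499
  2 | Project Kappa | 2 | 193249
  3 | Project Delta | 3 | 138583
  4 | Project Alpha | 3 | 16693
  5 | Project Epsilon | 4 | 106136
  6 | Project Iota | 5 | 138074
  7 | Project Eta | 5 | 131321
SELECT name, budget FROM projects ORDER BY budget DESC LIMIT 5

Execution result:
name | budget
Project Kappa | 193249
Project Gamma | 182499
Project Delta | 138583
Project Iota | 138074
Project Eta | 131321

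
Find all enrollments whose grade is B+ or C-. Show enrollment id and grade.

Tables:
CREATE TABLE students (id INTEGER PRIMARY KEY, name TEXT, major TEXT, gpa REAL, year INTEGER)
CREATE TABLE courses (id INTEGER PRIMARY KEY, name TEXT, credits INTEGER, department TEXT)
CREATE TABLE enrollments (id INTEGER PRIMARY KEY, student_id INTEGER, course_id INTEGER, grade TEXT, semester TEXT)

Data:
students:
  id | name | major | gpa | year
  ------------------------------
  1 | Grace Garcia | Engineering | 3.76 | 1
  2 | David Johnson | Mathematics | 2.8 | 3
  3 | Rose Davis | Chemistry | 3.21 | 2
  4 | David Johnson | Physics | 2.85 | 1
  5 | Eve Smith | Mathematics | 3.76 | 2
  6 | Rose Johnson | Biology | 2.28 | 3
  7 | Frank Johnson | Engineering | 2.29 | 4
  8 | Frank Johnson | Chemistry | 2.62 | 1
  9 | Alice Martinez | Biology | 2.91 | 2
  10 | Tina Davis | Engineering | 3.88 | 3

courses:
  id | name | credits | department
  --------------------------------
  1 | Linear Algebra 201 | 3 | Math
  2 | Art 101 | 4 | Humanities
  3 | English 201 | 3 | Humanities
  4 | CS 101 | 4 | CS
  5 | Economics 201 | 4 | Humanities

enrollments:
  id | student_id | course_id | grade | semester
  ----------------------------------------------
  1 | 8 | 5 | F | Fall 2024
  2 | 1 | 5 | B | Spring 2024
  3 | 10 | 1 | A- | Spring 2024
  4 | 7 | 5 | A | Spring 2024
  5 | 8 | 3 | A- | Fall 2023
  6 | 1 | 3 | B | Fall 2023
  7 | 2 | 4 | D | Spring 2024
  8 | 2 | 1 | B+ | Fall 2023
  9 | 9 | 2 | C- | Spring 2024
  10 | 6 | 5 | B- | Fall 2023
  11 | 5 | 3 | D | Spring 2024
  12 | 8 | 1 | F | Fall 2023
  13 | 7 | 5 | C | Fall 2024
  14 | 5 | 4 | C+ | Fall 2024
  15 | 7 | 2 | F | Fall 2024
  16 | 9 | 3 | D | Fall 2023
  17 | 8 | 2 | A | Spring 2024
SELECT id, grade FROM enrollments WHERE grade IN ('B+', 'C-')

Execution result:
id | grade
8 | B+
9 | C-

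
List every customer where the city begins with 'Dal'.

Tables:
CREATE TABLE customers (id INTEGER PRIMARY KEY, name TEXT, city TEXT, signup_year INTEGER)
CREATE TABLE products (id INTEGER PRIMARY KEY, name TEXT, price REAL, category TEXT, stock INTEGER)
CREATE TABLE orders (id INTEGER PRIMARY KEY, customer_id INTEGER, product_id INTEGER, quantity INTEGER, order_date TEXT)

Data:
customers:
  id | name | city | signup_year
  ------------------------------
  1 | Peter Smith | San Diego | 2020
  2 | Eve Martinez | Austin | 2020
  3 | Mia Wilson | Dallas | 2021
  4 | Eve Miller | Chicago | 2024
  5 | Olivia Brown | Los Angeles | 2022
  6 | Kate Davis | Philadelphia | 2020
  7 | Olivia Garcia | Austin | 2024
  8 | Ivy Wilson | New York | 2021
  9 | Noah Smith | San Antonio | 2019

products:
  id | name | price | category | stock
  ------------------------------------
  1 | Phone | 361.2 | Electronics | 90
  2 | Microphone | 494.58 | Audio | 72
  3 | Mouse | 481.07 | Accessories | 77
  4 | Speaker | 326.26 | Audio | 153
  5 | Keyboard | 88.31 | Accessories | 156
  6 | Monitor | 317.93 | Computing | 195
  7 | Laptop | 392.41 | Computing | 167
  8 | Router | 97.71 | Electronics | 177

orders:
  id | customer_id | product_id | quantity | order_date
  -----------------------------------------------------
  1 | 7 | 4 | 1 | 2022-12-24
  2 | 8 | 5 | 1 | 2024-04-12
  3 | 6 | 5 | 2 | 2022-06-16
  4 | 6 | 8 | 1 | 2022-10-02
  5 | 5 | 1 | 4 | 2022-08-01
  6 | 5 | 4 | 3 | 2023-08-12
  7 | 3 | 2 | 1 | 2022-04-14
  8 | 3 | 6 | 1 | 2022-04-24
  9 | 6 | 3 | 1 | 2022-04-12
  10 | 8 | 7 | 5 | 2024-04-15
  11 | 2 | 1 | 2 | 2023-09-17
SELECT name, city FROM customers WHERE city LIKE 'Dal%'

Execution result:
name | city
Mia Wilson | Dallas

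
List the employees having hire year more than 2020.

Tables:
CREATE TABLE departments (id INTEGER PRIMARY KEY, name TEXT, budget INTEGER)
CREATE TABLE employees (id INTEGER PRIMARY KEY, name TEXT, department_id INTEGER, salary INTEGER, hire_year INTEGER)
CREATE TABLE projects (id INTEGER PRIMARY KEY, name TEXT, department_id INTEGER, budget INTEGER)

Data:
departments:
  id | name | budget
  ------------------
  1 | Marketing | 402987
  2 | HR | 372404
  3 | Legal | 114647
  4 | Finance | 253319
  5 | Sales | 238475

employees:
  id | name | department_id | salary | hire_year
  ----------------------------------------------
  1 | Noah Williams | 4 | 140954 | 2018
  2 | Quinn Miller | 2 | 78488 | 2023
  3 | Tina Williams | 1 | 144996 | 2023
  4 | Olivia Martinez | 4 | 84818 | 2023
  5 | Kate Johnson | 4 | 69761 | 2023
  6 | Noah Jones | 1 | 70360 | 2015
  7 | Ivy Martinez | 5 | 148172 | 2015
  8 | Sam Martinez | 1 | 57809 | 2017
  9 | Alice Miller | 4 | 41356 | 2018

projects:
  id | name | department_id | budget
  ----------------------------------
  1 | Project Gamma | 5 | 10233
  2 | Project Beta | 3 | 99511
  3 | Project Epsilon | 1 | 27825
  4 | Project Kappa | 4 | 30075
SELECT name, hire_year FROM employees WHERE hire_year > 2020

Execution result:
name | hire_year
Quinn Miller | 2023
Tina Williams | 2023
Olivia Martinez | 2023
Kate Johnson | 2023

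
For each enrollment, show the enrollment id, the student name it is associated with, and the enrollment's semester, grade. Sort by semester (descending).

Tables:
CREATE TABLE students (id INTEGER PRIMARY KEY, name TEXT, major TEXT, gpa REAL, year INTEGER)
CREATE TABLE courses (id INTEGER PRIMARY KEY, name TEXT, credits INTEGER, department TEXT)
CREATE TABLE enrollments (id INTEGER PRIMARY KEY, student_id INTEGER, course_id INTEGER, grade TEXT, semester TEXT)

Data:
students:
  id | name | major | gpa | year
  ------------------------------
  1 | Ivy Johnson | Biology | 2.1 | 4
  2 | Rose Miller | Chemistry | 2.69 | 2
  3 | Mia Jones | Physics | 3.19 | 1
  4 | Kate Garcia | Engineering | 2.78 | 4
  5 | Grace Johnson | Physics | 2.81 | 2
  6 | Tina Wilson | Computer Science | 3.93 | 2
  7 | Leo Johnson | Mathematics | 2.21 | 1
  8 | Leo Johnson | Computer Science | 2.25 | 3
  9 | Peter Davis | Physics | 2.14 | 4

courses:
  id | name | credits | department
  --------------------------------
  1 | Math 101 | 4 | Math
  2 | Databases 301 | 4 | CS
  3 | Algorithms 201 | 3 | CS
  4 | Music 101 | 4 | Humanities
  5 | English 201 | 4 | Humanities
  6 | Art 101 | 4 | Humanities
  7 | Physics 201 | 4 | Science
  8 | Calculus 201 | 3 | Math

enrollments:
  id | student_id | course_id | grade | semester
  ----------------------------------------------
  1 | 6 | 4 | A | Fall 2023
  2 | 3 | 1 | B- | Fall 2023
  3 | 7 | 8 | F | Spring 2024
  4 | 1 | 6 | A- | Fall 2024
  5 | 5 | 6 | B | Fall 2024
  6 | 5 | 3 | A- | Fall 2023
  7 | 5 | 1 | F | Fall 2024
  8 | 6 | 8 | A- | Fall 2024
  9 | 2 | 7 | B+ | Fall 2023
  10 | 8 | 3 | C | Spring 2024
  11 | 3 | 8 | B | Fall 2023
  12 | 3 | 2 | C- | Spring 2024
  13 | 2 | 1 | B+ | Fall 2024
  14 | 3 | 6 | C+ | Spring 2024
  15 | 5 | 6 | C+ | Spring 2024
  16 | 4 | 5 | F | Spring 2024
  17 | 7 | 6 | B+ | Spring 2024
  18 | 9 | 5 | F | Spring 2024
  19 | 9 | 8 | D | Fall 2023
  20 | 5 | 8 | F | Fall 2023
SELECT c.id, p.name AS student, c.semester, c.grade FROM enrollments c JOIN students p ON c.student_id = p.id ORDER BY c.semester DESC

Execution result:
id | student | semester | grade
3 | Leo Johnson | Spring 2024 | F
10 | Leo Johnson | Spring 2024 | C
12 | Mia Jones | Spring 2024 | C-
14 | Mia Jones | Spring 2024 | C+
15 | Grace Johnson | Spring 2024 | C+
16 | Kate Garcia | Spring 2024 | F
17 | Leo Johnson | Spring 2024 | B+
18 | Peter Davis | Spring 2024 | F
4 | Ivy Johnson | Fall 2024 | A-
5 | Grace Johnson | Fall 2024 | B
7 | Grace Johnson | Fall 2024 | F
8 | Tina Wilson | Fall 2024 | A-
13 | Rose Miller | Fall 2024 | B+
1 | Tina Wilson | Fall 2023 | A
2 | Mia Jones | Fall 2023 | B-
6 | Grace Johnson | Fall 2023 | A-
9 | Rose Miller | Fall 2023 | B+
11 | Mia Jones | Fall 2023 | B
19 | Peter Davis | Fall 2023 | D
20 | Grace Johnson | Fall 2023 | F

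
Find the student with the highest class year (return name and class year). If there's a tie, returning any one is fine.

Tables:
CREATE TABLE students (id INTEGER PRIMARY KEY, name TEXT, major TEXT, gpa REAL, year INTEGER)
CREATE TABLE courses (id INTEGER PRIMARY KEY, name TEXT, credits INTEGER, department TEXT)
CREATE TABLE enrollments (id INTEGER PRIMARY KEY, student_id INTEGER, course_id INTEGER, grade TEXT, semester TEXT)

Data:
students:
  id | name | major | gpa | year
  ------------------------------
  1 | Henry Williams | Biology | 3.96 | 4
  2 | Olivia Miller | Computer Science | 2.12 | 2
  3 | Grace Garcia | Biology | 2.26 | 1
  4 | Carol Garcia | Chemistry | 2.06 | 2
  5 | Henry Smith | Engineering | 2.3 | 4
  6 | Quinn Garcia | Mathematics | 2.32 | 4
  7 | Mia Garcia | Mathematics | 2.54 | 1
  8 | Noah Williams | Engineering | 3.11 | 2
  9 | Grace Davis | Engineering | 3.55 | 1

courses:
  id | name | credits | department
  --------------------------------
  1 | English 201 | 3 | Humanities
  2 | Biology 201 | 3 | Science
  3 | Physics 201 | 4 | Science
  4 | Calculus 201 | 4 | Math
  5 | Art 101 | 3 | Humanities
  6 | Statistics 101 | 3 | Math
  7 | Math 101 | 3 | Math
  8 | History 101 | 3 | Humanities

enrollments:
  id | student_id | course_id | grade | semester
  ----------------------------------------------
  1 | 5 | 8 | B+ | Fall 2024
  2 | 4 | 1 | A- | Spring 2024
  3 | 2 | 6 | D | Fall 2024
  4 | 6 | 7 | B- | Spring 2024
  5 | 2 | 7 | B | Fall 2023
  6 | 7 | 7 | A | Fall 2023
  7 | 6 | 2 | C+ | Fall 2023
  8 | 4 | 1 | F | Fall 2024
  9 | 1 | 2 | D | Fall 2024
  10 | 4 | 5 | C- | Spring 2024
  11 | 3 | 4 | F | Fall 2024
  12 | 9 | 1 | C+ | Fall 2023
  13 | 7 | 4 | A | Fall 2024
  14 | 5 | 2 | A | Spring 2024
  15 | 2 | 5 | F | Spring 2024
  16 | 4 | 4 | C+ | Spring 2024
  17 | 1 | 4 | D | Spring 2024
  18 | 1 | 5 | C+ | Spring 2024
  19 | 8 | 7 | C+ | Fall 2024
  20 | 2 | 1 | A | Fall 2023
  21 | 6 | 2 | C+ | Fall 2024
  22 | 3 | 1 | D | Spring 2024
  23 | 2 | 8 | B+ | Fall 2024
SELECT name, year FROM students ORDER BY year DESC LIMIT 1

Execution result:
name | year
Henry Williams | 4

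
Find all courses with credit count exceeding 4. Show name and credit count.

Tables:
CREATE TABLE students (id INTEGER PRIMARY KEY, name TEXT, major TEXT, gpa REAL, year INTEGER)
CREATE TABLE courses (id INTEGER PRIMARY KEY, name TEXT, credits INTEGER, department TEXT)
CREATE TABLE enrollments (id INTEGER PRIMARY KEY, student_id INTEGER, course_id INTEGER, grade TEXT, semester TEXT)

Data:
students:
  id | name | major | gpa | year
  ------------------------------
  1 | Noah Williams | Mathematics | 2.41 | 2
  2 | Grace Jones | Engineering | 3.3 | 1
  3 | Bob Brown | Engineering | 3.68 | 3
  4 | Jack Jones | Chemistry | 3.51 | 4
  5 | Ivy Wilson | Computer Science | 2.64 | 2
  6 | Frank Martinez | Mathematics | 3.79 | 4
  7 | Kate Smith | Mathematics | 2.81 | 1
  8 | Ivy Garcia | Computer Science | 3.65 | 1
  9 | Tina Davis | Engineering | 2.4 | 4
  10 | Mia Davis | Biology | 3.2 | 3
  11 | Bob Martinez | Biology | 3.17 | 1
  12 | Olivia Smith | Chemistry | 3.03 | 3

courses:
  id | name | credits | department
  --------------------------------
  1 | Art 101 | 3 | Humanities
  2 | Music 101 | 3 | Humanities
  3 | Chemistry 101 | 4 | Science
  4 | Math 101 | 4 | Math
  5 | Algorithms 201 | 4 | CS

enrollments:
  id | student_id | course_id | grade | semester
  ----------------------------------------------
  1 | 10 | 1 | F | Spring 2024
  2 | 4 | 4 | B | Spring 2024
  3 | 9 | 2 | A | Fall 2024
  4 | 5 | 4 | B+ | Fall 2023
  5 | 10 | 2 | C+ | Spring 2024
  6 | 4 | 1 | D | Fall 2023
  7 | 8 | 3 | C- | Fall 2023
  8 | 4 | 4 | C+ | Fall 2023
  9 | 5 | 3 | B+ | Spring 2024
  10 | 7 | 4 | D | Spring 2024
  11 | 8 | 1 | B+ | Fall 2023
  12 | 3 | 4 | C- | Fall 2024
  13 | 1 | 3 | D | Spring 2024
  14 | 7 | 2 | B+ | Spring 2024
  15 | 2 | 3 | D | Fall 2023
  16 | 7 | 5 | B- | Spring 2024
SELECT name, credits FROM courses WHERE credits > 4

Execution result:
(no rows)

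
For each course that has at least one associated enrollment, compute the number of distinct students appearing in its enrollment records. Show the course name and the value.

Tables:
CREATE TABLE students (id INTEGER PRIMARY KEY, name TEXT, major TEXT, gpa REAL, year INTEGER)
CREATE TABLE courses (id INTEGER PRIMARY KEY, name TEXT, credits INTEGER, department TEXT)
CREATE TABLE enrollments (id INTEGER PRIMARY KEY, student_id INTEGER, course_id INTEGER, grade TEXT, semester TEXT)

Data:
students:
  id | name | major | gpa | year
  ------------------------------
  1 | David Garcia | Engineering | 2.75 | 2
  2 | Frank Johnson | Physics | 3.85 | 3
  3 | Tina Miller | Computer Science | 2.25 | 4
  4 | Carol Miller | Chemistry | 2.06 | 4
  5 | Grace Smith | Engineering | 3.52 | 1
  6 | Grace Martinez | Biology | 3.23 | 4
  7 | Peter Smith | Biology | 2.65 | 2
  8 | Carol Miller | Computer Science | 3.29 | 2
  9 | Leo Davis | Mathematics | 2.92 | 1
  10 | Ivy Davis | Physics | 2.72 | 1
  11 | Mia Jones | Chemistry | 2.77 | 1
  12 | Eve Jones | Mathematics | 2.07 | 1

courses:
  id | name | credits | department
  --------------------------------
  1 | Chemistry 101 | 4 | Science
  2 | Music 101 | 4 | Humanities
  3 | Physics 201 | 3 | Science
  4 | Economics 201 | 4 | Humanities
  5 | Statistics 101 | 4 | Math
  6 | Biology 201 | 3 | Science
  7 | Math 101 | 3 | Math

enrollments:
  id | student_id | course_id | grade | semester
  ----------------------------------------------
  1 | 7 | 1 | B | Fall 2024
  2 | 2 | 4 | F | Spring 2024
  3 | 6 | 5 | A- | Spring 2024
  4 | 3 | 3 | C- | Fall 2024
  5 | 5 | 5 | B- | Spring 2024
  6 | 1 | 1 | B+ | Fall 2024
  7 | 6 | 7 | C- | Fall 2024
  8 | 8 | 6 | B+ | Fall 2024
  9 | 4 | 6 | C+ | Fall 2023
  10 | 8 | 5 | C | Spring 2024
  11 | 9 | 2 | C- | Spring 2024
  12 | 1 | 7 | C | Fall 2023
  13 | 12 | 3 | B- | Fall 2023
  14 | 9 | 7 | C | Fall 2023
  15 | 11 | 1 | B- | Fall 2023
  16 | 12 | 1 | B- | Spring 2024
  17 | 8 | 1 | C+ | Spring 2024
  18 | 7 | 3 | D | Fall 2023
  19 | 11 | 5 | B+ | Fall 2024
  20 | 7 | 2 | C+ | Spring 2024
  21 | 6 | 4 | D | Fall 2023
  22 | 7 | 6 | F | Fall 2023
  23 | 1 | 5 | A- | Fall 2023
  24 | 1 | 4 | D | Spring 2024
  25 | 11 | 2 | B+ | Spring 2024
SELECT p.name, COUNT(DISTINCT c.student_id) AS distinct_student_count FROM enrollments c JOIN courses p ON c.course_id = p.id GROUP BY p.id, p.name

Execution result:
name | distinct_student_count
Chemistry 101 | 5
Music 101 | 3
Physics 201 | 3
Economics 201 | 3
Statistics 101 | 5
Biology 201 | 3
Math 101 | 3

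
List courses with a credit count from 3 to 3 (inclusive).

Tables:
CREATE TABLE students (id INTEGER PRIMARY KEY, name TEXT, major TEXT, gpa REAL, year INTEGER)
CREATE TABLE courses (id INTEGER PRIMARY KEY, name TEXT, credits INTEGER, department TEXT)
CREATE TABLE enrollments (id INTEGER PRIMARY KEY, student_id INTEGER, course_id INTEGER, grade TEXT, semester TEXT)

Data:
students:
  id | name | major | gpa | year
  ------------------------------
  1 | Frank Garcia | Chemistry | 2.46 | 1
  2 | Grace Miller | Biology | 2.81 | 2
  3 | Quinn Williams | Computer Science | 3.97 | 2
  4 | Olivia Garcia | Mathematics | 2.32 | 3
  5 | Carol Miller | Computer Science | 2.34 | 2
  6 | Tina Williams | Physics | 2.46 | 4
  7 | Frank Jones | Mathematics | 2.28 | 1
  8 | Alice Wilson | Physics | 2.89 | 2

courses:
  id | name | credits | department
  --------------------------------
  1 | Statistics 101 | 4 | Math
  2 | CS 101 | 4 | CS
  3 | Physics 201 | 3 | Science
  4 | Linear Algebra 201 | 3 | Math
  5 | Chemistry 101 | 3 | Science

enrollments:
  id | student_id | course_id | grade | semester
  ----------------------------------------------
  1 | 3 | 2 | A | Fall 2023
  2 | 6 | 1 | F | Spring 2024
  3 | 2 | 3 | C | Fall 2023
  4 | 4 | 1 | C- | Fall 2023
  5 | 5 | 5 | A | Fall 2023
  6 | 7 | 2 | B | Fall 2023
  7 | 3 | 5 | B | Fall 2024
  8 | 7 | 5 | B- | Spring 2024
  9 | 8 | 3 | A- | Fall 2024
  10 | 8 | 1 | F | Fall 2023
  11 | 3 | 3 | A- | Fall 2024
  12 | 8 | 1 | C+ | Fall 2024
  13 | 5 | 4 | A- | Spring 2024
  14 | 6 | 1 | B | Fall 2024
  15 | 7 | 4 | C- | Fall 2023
SELECT name, credits FROM courses WHERE credits BETWEEN 3 AND 3

Execution result:
name | credits
Physics 201 | 3
Linear Algebra 201 | 3
Chemistry 101 | 3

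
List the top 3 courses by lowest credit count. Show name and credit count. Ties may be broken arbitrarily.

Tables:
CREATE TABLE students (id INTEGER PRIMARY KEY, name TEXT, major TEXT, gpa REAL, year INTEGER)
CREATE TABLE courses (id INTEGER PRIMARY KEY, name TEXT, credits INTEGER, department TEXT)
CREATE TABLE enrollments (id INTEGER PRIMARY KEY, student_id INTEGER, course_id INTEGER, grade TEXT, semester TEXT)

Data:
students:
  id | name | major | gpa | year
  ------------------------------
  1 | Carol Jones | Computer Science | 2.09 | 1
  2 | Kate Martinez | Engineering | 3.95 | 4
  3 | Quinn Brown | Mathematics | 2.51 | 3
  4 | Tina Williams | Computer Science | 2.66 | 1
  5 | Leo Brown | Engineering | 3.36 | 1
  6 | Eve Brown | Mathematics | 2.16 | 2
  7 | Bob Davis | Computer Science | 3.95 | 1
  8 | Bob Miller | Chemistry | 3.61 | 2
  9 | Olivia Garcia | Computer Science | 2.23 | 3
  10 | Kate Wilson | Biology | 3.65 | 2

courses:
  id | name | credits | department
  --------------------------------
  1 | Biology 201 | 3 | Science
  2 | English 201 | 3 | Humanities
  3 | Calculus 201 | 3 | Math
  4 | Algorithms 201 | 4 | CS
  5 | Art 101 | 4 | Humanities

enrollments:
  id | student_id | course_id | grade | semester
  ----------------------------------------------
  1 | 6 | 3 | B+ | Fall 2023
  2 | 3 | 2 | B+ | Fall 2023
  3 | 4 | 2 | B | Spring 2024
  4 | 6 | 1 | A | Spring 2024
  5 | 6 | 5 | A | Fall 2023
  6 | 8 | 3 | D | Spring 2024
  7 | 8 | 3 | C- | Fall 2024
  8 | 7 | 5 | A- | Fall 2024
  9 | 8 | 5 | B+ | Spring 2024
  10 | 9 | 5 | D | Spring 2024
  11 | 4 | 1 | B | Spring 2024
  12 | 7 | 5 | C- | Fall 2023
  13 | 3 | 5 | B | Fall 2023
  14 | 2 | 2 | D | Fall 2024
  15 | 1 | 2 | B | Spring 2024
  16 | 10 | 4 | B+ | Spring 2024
SELECT name, credits FROM courses ORDER BY credits ASC LIMIT 3

Execution result:
name | credits
Biology 201 | 3
English 201 | 3
Calculus 201 | 3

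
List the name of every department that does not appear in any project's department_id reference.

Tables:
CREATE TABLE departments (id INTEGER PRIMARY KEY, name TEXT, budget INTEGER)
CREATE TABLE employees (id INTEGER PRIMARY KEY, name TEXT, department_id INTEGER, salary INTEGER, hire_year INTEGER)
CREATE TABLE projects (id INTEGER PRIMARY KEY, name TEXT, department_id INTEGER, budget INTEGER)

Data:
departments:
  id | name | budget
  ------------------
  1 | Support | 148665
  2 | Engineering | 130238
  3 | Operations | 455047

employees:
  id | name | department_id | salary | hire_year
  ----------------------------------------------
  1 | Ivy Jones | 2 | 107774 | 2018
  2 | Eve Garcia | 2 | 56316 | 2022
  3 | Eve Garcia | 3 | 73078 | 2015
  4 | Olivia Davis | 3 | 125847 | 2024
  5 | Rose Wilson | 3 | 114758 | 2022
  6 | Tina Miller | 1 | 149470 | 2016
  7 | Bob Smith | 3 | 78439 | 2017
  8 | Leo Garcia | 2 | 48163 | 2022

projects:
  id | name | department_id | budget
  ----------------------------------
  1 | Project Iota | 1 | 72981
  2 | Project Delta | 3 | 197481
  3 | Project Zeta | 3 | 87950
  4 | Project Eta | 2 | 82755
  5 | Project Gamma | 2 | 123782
SELECT p.name FROM departments p LEFT JOIN projects c ON c.department_id = p.id WHERE c.id IS NULL

Execution result:
(no rows)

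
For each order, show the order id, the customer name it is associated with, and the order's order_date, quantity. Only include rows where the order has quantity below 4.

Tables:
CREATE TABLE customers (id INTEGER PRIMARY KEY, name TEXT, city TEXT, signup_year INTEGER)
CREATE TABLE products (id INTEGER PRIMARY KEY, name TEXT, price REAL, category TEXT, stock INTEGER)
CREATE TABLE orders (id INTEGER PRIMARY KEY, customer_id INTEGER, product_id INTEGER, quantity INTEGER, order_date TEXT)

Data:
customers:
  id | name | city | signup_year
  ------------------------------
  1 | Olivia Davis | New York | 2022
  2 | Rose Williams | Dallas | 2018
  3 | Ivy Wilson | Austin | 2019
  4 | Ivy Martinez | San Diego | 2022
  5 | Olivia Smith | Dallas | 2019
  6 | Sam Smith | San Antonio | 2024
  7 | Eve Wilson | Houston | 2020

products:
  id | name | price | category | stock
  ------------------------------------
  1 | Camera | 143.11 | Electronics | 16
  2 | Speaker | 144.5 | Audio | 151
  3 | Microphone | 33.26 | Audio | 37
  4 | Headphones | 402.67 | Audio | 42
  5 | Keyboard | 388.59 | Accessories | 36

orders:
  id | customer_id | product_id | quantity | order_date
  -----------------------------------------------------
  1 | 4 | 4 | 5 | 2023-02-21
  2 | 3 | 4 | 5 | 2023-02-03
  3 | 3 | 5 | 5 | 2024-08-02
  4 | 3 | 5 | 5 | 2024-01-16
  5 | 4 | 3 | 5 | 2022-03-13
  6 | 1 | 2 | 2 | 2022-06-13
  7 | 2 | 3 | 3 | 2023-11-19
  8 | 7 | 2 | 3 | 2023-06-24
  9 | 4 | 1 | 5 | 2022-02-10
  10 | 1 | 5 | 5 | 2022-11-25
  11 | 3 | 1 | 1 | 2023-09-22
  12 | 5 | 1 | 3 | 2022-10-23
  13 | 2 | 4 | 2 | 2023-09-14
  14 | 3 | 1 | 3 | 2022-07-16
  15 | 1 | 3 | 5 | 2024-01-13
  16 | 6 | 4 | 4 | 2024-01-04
SELECT c.id, p.name AS customer, c.order_date, c.quantity FROM orders c JOIN customers p ON c.customer_id = p.id WHERE c.quantity < 4

Execution result:
id | customer | order_date | quantity
6 | Olivia Davis | 2022-06-13 | 2
7 | Rose Williams | 2023-11-19 | 3
8 | Eve Wilson | 2023-06-24 | 3
11 | Ivy Wilson | 2023-09-22 | 1
12 | Olivia Smith | 2022-10-23 | 3
13 | Rose Williams | 2023-09-14 | 2
14 | Ivy Wilson | 2022-07-16 | 3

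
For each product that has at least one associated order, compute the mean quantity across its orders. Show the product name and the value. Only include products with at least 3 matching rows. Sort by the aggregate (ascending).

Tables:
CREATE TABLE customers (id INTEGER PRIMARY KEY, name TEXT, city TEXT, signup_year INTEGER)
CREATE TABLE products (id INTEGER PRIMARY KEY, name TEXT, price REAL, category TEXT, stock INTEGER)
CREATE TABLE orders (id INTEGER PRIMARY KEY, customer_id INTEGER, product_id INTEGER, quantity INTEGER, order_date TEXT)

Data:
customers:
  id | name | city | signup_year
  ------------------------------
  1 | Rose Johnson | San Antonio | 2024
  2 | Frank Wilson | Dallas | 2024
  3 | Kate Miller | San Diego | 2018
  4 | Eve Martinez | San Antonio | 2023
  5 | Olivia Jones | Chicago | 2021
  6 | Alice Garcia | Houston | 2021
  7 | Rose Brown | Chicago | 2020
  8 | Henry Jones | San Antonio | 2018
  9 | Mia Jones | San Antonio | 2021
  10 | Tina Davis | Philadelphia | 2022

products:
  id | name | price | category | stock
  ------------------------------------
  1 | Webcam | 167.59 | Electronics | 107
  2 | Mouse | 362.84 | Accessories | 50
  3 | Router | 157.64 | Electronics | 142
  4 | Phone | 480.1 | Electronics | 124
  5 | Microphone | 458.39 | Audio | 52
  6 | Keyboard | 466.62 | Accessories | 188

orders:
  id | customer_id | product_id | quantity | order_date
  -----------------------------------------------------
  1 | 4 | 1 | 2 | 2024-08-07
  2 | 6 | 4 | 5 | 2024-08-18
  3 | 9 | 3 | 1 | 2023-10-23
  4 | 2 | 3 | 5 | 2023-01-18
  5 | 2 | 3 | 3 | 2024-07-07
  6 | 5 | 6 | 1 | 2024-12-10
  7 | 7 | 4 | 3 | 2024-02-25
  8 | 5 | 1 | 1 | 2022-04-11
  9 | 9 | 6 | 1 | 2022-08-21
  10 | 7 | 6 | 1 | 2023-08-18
SELECT p.name, AVG(c.quantity) AS avg_quantity FROM orders c JOIN products p ON c.product_id = p.id GROUP BY p.id, p.name HAVING COUNT(*) >= 3 ORDER BY avg_quantity ASC

Execution result:
name | avg_quantity
Keyboard | 1.00
Router | 3.00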